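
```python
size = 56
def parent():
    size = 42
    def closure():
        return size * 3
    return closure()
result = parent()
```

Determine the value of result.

Step 1: parent() shadows global size with size = 42.
Step 2: closure() finds size = 42 in enclosing scope, computes 42 * 3 = 126.
Step 3: result = 126

The answer is 126.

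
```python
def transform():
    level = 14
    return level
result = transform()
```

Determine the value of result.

Step 1: transform() defines level = 14 in its local scope.
Step 2: return level finds the local variable level = 14.
Step 3: result = 14

The answer is 14.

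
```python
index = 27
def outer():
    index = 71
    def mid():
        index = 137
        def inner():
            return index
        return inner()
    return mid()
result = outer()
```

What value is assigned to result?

Step 1: Three levels of shadowing: global 27, outer 71, mid 137.
Step 2: inner() finds index = 137 in enclosing mid() scope.
Step 3: result = 137

The answer is 137.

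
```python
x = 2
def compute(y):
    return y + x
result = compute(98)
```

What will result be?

Step 1: x = 2 is defined globally.
Step 2: compute(98) uses parameter y = 98 and looks up x from global scope = 2.
Step 3: result = 98 + 2 = 100

The answer is 100.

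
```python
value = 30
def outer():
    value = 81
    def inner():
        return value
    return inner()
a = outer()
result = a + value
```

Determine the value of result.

Step 1: outer() has local value = 81. inner() reads from enclosing.
Step 2: outer() returns 81. Global value = 30 unchanged.
Step 3: result = 81 + 30 = 111

The answer is 111.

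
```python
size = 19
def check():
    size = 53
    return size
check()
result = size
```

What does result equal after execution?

Step 1: Global size = 19.
Step 2: check() creates local size = 53 (shadow, not modification).
Step 3: After check() returns, global size is unchanged. result = 19

The answer is 19.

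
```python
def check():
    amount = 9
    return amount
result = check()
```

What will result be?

Step 1: check() defines amount = 9 in its local scope.
Step 2: return amount finds the local variable amount = 9.
Step 3: result = 9

The answer is 9.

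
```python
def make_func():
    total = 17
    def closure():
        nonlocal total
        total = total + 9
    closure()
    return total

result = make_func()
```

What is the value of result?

Step 1: make_func() sets total = 17.
Step 2: closure() uses nonlocal to modify total in make_func's scope: total = 17 + 9 = 26.
Step 3: make_func() returns the modified total = 26

The answer is 26.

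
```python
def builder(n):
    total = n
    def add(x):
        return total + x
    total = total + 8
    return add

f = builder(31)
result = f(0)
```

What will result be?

Step 1: builder(31) sets total = 31, then total = 31 + 8 = 39.
Step 2: Closures capture by reference, so add sees total = 39.
Step 3: f(0) returns 39 + 0 = 39

The answer is 39.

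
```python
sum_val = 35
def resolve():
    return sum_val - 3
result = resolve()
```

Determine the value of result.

Step 1: sum_val = 35 is defined globally.
Step 2: resolve() looks up sum_val from global scope = 35, then computes 35 - 3 = 32.
Step 3: result = 32

The answer is 32.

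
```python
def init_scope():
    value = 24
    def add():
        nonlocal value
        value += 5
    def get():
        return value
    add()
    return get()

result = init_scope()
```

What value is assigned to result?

Step 1: value = 24. add() modifies it via nonlocal, get() reads it.
Step 2: add() makes value = 24 + 5 = 29.
Step 3: get() returns 29. result = 29

The answer is 29.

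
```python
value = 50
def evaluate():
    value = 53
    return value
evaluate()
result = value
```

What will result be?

Step 1: value = 50 globally.
Step 2: evaluate() creates a LOCAL value = 53 (no global keyword!).
Step 3: The global value is unchanged. result = 50

The answer is 50.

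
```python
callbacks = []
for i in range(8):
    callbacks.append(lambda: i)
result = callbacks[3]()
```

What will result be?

Step 1: The loop creates 8 lambdas, all referencing the same variable i.
Step 2: After the loop, i = 7 (final value).
Step 3: callbacks[3]() looks up i at call time and finds 7. This is the late binding gotcha. result = 7

The answer is 7.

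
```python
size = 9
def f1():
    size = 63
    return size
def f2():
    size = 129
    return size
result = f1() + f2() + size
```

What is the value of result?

Step 1: Each function shadows global size with its own local.
Step 2: f1() returns 63, f2() returns 129.
Step 3: Global size = 9 is unchanged. result = 63 + 129 + 9 = 201

The answer is 201.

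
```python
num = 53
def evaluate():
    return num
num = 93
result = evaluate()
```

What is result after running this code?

Step 1: num is first set to 53, then reassigned to 93.
Step 2: evaluate() is called after the reassignment, so it looks up the current global num = 93.
Step 3: result = 93

The answer is 93.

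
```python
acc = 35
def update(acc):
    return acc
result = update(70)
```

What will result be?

Step 1: Global acc = 35.
Step 2: update(70) takes parameter acc = 70, which shadows the global.
Step 3: result = 70

The answer is 70.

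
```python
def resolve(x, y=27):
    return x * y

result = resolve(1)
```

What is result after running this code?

Step 1: resolve(1) uses default y = 27.
Step 2: Returns 1 * 27 = 27.
Step 3: result = 27

The answer is 27.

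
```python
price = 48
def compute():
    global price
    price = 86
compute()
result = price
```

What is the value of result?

Step 1: price = 48 globally.
Step 2: compute() declares global price and sets it to 86.
Step 3: After compute(), global price = 86. result = 86

The answer is 86.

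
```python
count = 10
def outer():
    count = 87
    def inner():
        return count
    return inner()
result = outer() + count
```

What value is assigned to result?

Step 1: Global count = 10. outer() shadows with count = 87.
Step 2: inner() returns enclosing count = 87. outer() = 87.
Step 3: result = 87 + global count (10) = 97

The answer is 97.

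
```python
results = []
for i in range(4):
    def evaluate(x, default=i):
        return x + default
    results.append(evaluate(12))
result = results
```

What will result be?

Step 1: Default argument default=i is evaluated at function definition time.
Step 2: Each iteration creates evaluate with default = current i value.
Step 3: evaluate(12) returns 12 + default. results = [12, 13, 14, 15]

The answer is [12, 13, 14, 15].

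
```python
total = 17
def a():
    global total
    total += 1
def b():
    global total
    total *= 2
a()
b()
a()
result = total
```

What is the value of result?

Step 1: total = 17.
Step 2: a(): total = 17 + 1 = 18.
Step 3: b(): total = 18 * 2 = 36.
Step 4: a(): total = 36 + 1 = 37

The answer is 37.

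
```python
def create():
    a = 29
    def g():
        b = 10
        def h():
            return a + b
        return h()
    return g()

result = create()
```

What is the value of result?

Step 1: create() defines a = 29. g() defines b = 10.
Step 2: h() accesses both from enclosing scopes: a = 29, b = 10.
Step 3: result = 29 + 10 = 39

The answer is 39.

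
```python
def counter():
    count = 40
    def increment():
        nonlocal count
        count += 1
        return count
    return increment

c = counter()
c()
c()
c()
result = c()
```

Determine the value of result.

Step 1: counter() creates closure with count = 40.
Step 2: Each c() call increments count via nonlocal. After 4 calls: 40 + 4 = 44.
Step 3: result = 44

The answer is 44.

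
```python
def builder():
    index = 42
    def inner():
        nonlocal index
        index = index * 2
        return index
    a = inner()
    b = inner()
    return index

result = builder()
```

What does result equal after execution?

Step 1: index starts at 42.
Step 2: First inner(): index = 42 * 2 = 84.
Step 3: Second inner(): index = 84 * 2 = 168.
Step 4: result = 168

The answer is 168.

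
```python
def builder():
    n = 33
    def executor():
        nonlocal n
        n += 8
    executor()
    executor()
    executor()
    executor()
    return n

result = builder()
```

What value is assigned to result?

Step 1: n starts at 33.
Step 2: executor() is called 4 times, each adding 8.
Step 3: n = 33 + 8 * 4 = 65

The answer is 65.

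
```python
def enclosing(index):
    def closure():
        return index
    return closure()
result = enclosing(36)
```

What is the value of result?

Step 1: enclosing(36) binds parameter index = 36.
Step 2: closure() looks up index in enclosing scope and finds the parameter index = 36.
Step 3: result = 36

The answer is 36.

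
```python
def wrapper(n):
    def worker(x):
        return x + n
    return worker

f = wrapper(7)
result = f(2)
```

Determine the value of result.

Step 1: wrapper(7) creates a closure that captures n = 7.
Step 2: f(2) calls the closure with x = 2, returning 2 + 7 = 9.
Step 3: result = 9

The answer is 9.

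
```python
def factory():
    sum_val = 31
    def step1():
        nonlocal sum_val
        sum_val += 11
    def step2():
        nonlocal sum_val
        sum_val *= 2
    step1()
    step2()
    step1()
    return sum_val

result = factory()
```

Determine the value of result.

Step 1: sum_val = 31.
Step 2: step1(): sum_val = 31 + 11 = 42.
Step 3: step2(): sum_val = 42 * 2 = 84.
Step 4: step1(): sum_val = 84 + 11 = 95. result = 95

The answer is 95.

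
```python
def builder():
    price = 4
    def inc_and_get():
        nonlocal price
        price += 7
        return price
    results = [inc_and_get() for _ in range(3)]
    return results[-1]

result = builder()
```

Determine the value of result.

Step 1: price = 4.
Step 2: Three calls to inc_and_get(), each adding 7.
Step 3: Last value = 4 + 7 * 3 = 25

The answer is 25.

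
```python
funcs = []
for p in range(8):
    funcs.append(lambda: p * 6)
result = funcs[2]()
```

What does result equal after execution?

Step 1: All lambdas reference the same variable p (late binding).
Step 2: After the loop, p = 7. Every lambda returns p * 6.
Step 3: funcs[2]() = 7 * 6 = 42

The answer is 42.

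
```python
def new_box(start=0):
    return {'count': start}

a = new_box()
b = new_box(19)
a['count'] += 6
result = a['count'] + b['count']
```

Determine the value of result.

Step 1: new_box() returns a new dict each call (immutable default 0).
Step 2: a = {'count': 0}, b = {'count': 19}.
Step 3: a['count'] += 6 = 6. result = 6 + 19 = 25

The answer is 25.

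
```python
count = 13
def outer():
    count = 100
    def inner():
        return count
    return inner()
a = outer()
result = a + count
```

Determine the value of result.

Step 1: outer() has local count = 100. inner() reads from enclosing.
Step 2: outer() returns 100. Global count = 13 unchanged.
Step 3: result = 100 + 13 = 113

The answer is 113.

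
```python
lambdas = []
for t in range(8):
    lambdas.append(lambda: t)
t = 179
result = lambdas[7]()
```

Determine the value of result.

Step 1: Lambdas capture the variable t by reference, not by value.
Step 2: After the loop, t is reassigned to 179.
Step 3: lambdas[7]() looks up the current t = 179. result = 179

The answer is 179.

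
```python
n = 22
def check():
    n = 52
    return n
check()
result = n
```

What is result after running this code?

Step 1: n = 22 globally.
Step 2: check() creates a LOCAL n = 52 (no global keyword!).
Step 3: The global n is unchanged. result = 22

The answer is 22.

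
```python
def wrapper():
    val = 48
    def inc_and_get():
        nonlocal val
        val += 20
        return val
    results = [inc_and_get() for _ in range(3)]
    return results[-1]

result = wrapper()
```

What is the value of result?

Step 1: val = 48.
Step 2: Three calls to inc_and_get(), each adding 20.
Step 3: Last value = 48 + 20 * 3 = 108

The answer is 108.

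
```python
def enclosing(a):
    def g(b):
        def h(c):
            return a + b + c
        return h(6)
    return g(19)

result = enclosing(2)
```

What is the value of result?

Step 1: a = 2, b = 19, c = 6 across three nested scopes.
Step 2: h() accesses all three via LEGB rule.
Step 3: result = 2 + 19 + 6 = 27

The answer is 27.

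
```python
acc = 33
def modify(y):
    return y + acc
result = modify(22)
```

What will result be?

Step 1: acc = 33 is defined globally.
Step 2: modify(22) uses parameter y = 22 and looks up acc from global scope = 33.
Step 3: result = 22 + 33 = 55

The answer is 55.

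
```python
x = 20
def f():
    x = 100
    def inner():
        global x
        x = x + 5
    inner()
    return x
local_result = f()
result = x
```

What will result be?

Step 1: Global x = 20. f() creates local x = 100.
Step 2: inner() declares global x and adds 5: global x = 20 + 5 = 25.
Step 3: f() returns its local x = 100 (unaffected by inner).
Step 4: result = global x = 25

The answer is 25.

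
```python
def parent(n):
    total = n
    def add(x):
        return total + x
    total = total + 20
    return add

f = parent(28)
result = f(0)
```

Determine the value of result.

Step 1: parent(28) sets total = 28, then total = 28 + 20 = 48.
Step 2: Closures capture by reference, so add sees total = 48.
Step 3: f(0) returns 48 + 0 = 48

The answer is 48.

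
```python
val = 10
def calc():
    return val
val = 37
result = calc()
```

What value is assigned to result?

Step 1: val is first set to 10, then reassigned to 37.
Step 2: calc() is called after the reassignment, so it looks up the current global val = 37.
Step 3: result = 37

The answer is 37.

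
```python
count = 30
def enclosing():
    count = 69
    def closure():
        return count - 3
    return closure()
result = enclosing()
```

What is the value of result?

Step 1: enclosing() shadows global count with count = 69.
Step 2: closure() finds count = 69 in enclosing scope, computes 69 - 3 = 66.
Step 3: result = 66

The answer is 66.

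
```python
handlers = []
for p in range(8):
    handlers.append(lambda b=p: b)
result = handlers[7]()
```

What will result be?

Step 1: Default argument b=p captures p's value at each iteration.
Step 2: handlers[7] captured b = 7 when p was 7.
Step 3: result = 7

The answer is 7.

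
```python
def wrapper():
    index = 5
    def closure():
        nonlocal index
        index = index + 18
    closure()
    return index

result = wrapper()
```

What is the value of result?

Step 1: wrapper() sets index = 5.
Step 2: closure() uses nonlocal to modify index in wrapper's scope: index = 5 + 18 = 23.
Step 3: wrapper() returns the modified index = 23

The answer is 23.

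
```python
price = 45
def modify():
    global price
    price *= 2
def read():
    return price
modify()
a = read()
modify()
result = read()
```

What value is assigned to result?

Step 1: price = 45.
Step 2: First modify(): price = 45 * 2 = 90.
Step 3: Second modify(): price = 90 * 2 = 180.
Step 4: read() returns 180

The answer is 180.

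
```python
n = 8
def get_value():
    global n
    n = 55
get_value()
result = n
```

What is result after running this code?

Step 1: n = 8 globally.
Step 2: get_value() declares global n and sets it to 55.
Step 3: After get_value(), global n = 55. result = 55

The answer is 55.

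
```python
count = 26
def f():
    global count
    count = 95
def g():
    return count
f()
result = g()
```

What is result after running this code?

Step 1: count = 26.
Step 2: f() sets global count = 95.
Step 3: g() reads global count = 95. result = 95

The answer is 95.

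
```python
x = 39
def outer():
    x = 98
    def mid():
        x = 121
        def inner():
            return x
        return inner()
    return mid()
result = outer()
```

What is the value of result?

Step 1: Three levels of shadowing: global 39, outer 98, mid 121.
Step 2: inner() finds x = 121 in enclosing mid() scope.
Step 3: result = 121

The answer is 121.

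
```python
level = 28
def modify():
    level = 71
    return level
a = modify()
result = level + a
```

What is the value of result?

Step 1: Global level = 28. modify() returns local level = 71.
Step 2: a = 71. Global level still = 28.
Step 3: result = 28 + 71 = 99

The answer is 99.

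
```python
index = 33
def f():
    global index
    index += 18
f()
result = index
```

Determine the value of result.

Step 1: index = 33 globally.
Step 2: f() modifies global index: index += 18 = 51.
Step 3: result = 51

The answer is 51.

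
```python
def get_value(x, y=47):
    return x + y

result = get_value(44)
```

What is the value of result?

Step 1: get_value(44) uses default y = 47.
Step 2: Returns 44 + 47 = 91.
Step 3: result = 91

The answer is 91.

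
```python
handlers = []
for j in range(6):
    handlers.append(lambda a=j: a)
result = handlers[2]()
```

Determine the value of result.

Step 1: Default argument a=j captures j's value at each iteration.
Step 2: handlers[2] captured a = 2 when j was 2.
Step 3: result = 2

The answer is 2.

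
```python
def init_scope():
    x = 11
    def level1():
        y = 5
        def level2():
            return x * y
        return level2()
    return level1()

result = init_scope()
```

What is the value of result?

Step 1: x = 11 in init_scope. y = 5 in level1.
Step 2: level2() reads x = 11 and y = 5 from enclosing scopes.
Step 3: result = 11 * 5 = 55

The answer is 55.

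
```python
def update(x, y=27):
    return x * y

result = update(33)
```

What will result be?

Step 1: update(33) uses default y = 27.
Step 2: Returns 33 * 27 = 891.
Step 3: result = 891

The answer is 891.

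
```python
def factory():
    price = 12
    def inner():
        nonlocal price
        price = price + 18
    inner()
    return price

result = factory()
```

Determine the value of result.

Step 1: factory() sets price = 12.
Step 2: inner() uses nonlocal to modify price in factory's scope: price = 12 + 18 = 30.
Step 3: factory() returns the modified price = 30

The answer is 30.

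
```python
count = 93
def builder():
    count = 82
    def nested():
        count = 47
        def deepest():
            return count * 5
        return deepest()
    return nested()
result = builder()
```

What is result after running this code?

Step 1: deepest() looks up count through LEGB: not local, finds count = 47 in enclosing nested().
Step 2: Returns 47 * 5 = 235.
Step 3: result = 235

The answer is 235.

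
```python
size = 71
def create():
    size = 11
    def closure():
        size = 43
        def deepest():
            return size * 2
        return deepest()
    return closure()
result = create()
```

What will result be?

Step 1: deepest() looks up size through LEGB: not local, finds size = 43 in enclosing closure().
Step 2: Returns 43 * 2 = 86.
Step 3: result = 86

The answer is 86.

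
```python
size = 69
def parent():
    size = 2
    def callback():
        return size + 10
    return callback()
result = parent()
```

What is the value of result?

Step 1: parent() shadows global size with size = 2.
Step 2: callback() finds size = 2 in enclosing scope, computes 2 + 10 = 12.
Step 3: result = 12

The answer is 12.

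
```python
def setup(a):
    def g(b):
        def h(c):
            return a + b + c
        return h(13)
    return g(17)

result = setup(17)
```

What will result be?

Step 1: a = 17, b = 17, c = 13 across three nested scopes.
Step 2: h() accesses all three via LEGB rule.
Step 3: result = 17 + 17 + 13 = 47

The answer is 47.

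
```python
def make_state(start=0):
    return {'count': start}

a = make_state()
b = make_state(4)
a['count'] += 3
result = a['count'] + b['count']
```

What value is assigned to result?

Step 1: make_state() returns a new dict each call (immutable default 0).
Step 2: a = {'count': 0}, b = {'count': 4}.
Step 3: a['count'] += 3 = 3. result = 3 + 4 = 7

The answer is 7.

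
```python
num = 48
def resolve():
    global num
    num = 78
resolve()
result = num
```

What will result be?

Step 1: num = 48 globally.
Step 2: resolve() declares global num and sets it to 78.
Step 3: After resolve(), global num = 78. result = 78

The answer is 78.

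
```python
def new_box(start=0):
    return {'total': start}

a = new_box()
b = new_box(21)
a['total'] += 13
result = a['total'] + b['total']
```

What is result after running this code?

Step 1: new_box() returns a new dict each call (immutable default 0).
Step 2: a = {'total': 0}, b = {'total': 21}.
Step 3: a['total'] += 13 = 13. result = 13 + 21 = 34

The answer is 34.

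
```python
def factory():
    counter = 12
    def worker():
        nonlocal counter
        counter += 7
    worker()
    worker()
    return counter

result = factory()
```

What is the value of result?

Step 1: counter starts at 12.
Step 2: worker() is called 2 times, each adding 7.
Step 3: counter = 12 + 7 * 2 = 26

The answer is 26.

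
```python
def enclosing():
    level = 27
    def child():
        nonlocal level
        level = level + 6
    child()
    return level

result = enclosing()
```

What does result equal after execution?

Step 1: enclosing() sets level = 27.
Step 2: child() uses nonlocal to modify level in enclosing's scope: level = 27 + 6 = 33.
Step 3: enclosing() returns the modified level = 33

The answer is 33.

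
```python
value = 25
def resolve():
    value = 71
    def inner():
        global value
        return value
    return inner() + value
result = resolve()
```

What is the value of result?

Step 1: Global value = 25. resolve() shadows with local value = 71.
Step 2: inner() uses global keyword, so inner() returns global value = 25.
Step 3: resolve() returns 25 + 71 = 96

The answer is 96.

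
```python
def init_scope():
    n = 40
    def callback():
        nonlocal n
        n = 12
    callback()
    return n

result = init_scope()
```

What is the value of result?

Step 1: init_scope() sets n = 40.
Step 2: callback() uses nonlocal to reassign n = 12.
Step 3: result = 12

The answer is 12.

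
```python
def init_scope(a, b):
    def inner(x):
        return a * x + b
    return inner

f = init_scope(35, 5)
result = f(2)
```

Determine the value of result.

Step 1: init_scope(35, 5) captures a = 35, b = 5.
Step 2: f(2) computes 35 * 2 + 5 = 75.
Step 3: result = 75

The answer is 75.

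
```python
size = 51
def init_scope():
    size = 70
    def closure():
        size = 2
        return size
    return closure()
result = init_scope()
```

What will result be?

Step 1: Three scopes define size: global (51), init_scope (70), closure (2).
Step 2: closure() has its own local size = 2, which shadows both enclosing and global.
Step 3: result = 2 (local wins in LEGB)

The answer is 2.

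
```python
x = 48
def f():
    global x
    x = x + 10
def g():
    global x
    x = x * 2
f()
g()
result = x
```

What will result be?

Step 1: x = 48.
Step 2: f() adds 10: x = 48 + 10 = 58.
Step 3: g() doubles: x = 58 * 2 = 116.
Step 4: result = 116

The answer is 116.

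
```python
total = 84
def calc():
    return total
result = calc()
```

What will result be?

Step 1: total = 84 is defined in the global scope.
Step 2: calc() looks up total. No local total exists, so Python checks the global scope via LEGB rule and finds total = 84.
Step 3: result = 84

The answer is 84.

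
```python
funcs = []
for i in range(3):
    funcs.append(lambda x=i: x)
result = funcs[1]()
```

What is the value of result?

Step 1: Default argument x=i captures i's value at each iteration.
Step 2: funcs[1] captured x = 1 when i was 1.
Step 3: result = 1

The answer is 1.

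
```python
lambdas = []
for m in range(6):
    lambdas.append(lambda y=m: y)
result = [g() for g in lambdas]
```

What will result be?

Step 1: Default arg y=m captures m at each iteration.
Step 2: Each lambda has its own default: 0, 1, ..., 5.
Step 3: result = [0, 1, 2, 3, 4, 5]

The answer is [0, 1, 2, 3, 4, 5].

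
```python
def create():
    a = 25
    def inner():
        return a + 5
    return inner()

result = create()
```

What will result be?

Step 1: create() defines a = 25.
Step 2: inner() reads a = 25 from enclosing scope, returns 25 + 5 = 30.
Step 3: result = 30

The answer is 30.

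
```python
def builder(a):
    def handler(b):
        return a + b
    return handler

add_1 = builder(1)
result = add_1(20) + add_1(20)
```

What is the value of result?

Step 1: add_1 captures a = 1.
Step 2: add_1(20) = 1 + 20 = 21, called twice.
Step 3: result = 21 + 21 = 42

The answer is 42.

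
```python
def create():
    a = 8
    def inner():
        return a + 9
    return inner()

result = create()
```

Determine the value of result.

Step 1: create() defines a = 8.
Step 2: inner() reads a = 8 from enclosing scope, returns 8 + 9 = 17.
Step 3: result = 17

The answer is 17.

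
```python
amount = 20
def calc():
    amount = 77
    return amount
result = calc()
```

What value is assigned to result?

Step 1: Global amount = 20.
Step 2: calc() creates local amount = 77, shadowing the global.
Step 3: Returns local amount = 77. result = 77

The answer is 77.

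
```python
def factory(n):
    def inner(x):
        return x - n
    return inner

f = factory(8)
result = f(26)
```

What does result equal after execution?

Step 1: factory(8) creates a closure capturing n = 8.
Step 2: f(26) computes 26 - 8 = 18.
Step 3: result = 18

The answer is 18.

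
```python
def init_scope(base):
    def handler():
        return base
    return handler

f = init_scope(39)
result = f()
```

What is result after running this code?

Step 1: init_scope(39) creates closure capturing base = 39.
Step 2: f() returns the captured base = 39.
Step 3: result = 39

The answer is 39.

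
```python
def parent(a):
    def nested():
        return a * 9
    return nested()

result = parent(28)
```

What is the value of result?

Step 1: parent(28) binds parameter a = 28.
Step 2: nested() accesses a = 28 from enclosing scope.
Step 3: result = 28 * 9 = 252

The answer is 252.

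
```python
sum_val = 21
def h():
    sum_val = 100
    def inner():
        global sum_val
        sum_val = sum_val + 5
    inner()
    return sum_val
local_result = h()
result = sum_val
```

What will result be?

Step 1: Global sum_val = 21. h() creates local sum_val = 100.
Step 2: inner() declares global sum_val and adds 5: global sum_val = 21 + 5 = 26.
Step 3: h() returns its local sum_val = 100 (unaffected by inner).
Step 4: result = global sum_val = 26

The answer is 26.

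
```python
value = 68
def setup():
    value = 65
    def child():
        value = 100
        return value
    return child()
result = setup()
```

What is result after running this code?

Step 1: Three scopes define value: global (68), setup (65), child (100).
Step 2: child() has its own local value = 100, which shadows both enclosing and global.
Step 3: result = 100 (local wins in LEGB)

The answer is 100.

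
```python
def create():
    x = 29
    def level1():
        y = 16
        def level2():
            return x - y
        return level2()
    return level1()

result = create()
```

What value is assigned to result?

Step 1: x = 29 in create. y = 16 in level1.
Step 2: level2() reads x = 29 and y = 16 from enclosing scopes.
Step 3: result = 29 - 16 = 13

The answer is 13.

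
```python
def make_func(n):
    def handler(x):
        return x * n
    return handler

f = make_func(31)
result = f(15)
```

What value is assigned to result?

Step 1: make_func(31) creates a closure capturing n = 31.
Step 2: f(15) computes 15 * 31 = 465.
Step 3: result = 465

The answer is 465.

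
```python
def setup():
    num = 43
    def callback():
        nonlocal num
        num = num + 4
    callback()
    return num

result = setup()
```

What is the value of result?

Step 1: setup() sets num = 43.
Step 2: callback() uses nonlocal to modify num in setup's scope: num = 43 + 4 = 47.
Step 3: setup() returns the modified num = 47

The answer is 47.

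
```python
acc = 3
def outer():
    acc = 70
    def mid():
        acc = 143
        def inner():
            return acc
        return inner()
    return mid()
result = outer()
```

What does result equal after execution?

Step 1: Three levels of shadowing: global 3, outer 70, mid 143.
Step 2: inner() finds acc = 143 in enclosing mid() scope.
Step 3: result = 143

The answer is 143.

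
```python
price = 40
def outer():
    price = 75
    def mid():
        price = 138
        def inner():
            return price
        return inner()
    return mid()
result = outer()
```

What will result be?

Step 1: Three levels of shadowing: global 40, outer 75, mid 138.
Step 2: inner() finds price = 138 in enclosing mid() scope.
Step 3: result = 138

The answer is 138.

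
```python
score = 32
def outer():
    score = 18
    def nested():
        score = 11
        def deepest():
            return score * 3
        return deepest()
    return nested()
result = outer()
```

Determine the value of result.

Step 1: deepest() looks up score through LEGB: not local, finds score = 11 in enclosing nested().
Step 2: Returns 11 * 3 = 33.
Step 3: result = 33

The answer is 33.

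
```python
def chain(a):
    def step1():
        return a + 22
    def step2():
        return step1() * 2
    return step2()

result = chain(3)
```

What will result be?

Step 1: chain(3) captures a = 3.
Step 2: step2() calls step1() which returns 3 + 22 = 25.
Step 3: step2() returns 25 * 2 = 50

The answer is 50.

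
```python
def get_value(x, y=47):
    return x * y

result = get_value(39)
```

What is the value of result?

Step 1: get_value(39) uses default y = 47.
Step 2: Returns 39 * 47 = 1833.
Step 3: result = 1833

The answer is 1833.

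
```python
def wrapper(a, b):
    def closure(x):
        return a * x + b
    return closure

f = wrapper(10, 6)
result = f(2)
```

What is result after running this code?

Step 1: wrapper(10, 6) captures a = 10, b = 6.
Step 2: f(2) computes 10 * 2 + 6 = 26.
Step 3: result = 26

The answer is 26.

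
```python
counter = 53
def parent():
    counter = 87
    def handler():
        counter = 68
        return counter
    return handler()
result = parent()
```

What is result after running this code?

Step 1: Three scopes define counter: global (53), parent (87), handler (68).
Step 2: handler() has its own local counter = 68, which shadows both enclosing and global.
Step 3: result = 68 (local wins in LEGB)

The answer is 68.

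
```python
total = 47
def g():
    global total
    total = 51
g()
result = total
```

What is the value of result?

Step 1: total = 47 globally.
Step 2: g() declares global total and sets it to 51.
Step 3: After g(), global total = 51. result = 51

The answer is 51.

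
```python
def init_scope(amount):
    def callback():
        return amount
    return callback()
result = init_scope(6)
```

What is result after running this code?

Step 1: init_scope(6) binds parameter amount = 6.
Step 2: callback() looks up amount in enclosing scope and finds the parameter amount = 6.
Step 3: result = 6

The answer is 6.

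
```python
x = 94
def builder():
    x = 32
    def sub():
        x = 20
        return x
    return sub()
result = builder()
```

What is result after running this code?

Step 1: Three scopes define x: global (94), builder (32), sub (20).
Step 2: sub() has its own local x = 20, which shadows both enclosing and global.
Step 3: result = 20 (local wins in LEGB)

The answer is 20.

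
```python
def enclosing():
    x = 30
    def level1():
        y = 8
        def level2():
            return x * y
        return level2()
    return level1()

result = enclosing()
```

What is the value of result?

Step 1: x = 30 in enclosing. y = 8 in level1.
Step 2: level2() reads x = 30 and y = 8 from enclosing scopes.
Step 3: result = 30 * 8 = 240

The answer is 240.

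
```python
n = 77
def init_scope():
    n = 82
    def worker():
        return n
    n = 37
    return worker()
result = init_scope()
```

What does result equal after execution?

Step 1: init_scope() sets n = 82, then later n = 37.
Step 2: worker() is called after n is reassigned to 37. Closures capture variables by reference, not by value.
Step 3: result = 37

The answer is 37.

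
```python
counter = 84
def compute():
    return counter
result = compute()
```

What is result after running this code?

Step 1: counter = 84 is defined in the global scope.
Step 2: compute() looks up counter. No local counter exists, so Python checks the global scope via LEGB rule and finds counter = 84.
Step 3: result = 84

The answer is 84.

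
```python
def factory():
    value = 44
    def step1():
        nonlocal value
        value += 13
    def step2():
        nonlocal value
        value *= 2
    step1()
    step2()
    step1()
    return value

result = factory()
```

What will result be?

Step 1: value = 44.
Step 2: step1(): value = 44 + 13 = 57.
Step 3: step2(): value = 57 * 2 = 114.
Step 4: step1(): value = 114 + 13 = 127. result = 127

The answer is 127.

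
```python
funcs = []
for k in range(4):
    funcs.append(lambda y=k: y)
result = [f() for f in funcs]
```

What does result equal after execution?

Step 1: Default arg y=k captures k at each iteration.
Step 2: Each lambda has its own default: 0, 1, ..., 3.
Step 3: result = [0, 1, 2, 3]

The answer is [0, 1, 2, 3].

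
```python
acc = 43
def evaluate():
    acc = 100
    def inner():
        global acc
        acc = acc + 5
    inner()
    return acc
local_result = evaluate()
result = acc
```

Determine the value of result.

Step 1: Global acc = 43. evaluate() creates local acc = 100.
Step 2: inner() declares global acc and adds 5: global acc = 43 + 5 = 48.
Step 3: evaluate() returns its local acc = 100 (unaffected by inner).
Step 4: result = global acc = 48

The answer is 48.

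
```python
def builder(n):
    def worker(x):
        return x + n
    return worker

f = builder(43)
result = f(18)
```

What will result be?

Step 1: builder(43) creates a closure that captures n = 43.
Step 2: f(18) calls the closure with x = 18, returning 18 + 43 = 61.
Step 3: result = 61

The answer is 61.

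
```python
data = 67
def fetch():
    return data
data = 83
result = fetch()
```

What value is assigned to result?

Step 1: data is first set to 67, then reassigned to 83.
Step 2: fetch() is called after the reassignment, so it looks up the current global data = 83.
Step 3: result = 83

The answer is 83.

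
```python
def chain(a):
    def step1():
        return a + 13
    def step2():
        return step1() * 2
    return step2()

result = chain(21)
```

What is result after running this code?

Step 1: chain(21) captures a = 21.
Step 2: step2() calls step1() which returns 21 + 13 = 34.
Step 3: step2() returns 34 * 2 = 68

The answer is 68.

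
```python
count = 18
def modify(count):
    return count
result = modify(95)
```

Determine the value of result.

Step 1: Global count = 18.
Step 2: modify(95) takes parameter count = 95, which shadows the global.
Step 3: result = 95

The answer is 95.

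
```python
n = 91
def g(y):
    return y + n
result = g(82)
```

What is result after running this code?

Step 1: n = 91 is defined globally.
Step 2: g(82) uses parameter y = 82 and looks up n from global scope = 91.
Step 3: result = 82 + 91 = 173

The answer is 173.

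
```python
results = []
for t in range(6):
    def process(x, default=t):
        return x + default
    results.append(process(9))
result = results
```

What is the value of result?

Step 1: Default argument default=t is evaluated at function definition time.
Step 2: Each iteration creates process with default = current t value.
Step 3: process(9) returns 9 + default. results = [9, 10, 11, 12, 13, 14]

The answer is [9, 10, 11, 12, 13, 14].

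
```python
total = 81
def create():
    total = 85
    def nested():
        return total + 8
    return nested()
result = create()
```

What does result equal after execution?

Step 1: create() shadows global total with total = 85.
Step 2: nested() finds total = 85 in enclosing scope, computes 85 + 8 = 93.
Step 3: result = 93

The answer is 93.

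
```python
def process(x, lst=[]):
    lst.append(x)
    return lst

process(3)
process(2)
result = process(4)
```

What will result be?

Step 1: Mutable default argument gotcha! The list [] is created once.
Step 2: Each call appends to the SAME list: [3], [3, 2], [3, 2, 4].
Step 3: result = [3, 2, 4]

The answer is [3, 2, 4].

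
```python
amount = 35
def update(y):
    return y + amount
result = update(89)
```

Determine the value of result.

Step 1: amount = 35 is defined globally.
Step 2: update(89) uses parameter y = 89 and looks up amount from global scope = 35.
Step 3: result = 89 + 35 = 124

The answer is 124.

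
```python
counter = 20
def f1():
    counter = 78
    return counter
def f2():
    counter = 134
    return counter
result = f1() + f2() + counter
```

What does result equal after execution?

Step 1: Each function shadows global counter with its own local.
Step 2: f1() returns 78, f2() returns 134.
Step 3: Global counter = 20 is unchanged. result = 78 + 134 + 20 = 232

The answer is 232.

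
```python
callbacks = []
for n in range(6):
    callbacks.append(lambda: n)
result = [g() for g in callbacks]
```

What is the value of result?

Step 1: All 6 lambdas share the same variable n.
Step 2: After the loop, n = 5.
Step 3: Each call returns 5. result = [5, 5, 5, 5, 5, 5]

The answer is [5, 5, 5, 5, 5, 5].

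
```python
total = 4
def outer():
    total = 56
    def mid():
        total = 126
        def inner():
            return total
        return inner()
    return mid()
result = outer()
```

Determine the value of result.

Step 1: Three levels of shadowing: global 4, outer 56, mid 126.
Step 2: inner() finds total = 126 in enclosing mid() scope.
Step 3: result = 126

The answer is 126.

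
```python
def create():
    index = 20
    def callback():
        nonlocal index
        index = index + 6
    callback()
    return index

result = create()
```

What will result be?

Step 1: create() sets index = 20.
Step 2: callback() uses nonlocal to modify index in create's scope: index = 20 + 6 = 26.
Step 3: create() returns the modified index = 26

The answer is 26.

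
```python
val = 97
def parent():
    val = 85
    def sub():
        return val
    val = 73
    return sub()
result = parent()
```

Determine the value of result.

Step 1: parent() sets val = 85, then later val = 73.
Step 2: sub() is called after val is reassigned to 73. Closures capture variables by reference, not by value.
Step 3: result = 73

The answer is 73.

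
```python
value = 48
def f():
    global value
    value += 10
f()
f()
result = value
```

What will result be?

Step 1: value = 48.
Step 2: First f(): value = 48 + 10 = 58.
Step 3: Second f(): value = 58 + 10 = 68. result = 68

The answer is 68.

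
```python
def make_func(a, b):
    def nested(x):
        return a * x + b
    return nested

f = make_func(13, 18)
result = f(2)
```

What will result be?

Step 1: make_func(13, 18) captures a = 13, b = 18.
Step 2: f(2) computes 13 * 2 + 18 = 44.
Step 3: result = 44

The answer is 44.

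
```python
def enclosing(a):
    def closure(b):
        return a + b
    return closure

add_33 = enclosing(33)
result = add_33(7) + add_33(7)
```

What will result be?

Step 1: add_33 captures a = 33.
Step 2: add_33(7) = 33 + 7 = 40, called twice.
Step 3: result = 40 + 40 = 80

The answer is 80.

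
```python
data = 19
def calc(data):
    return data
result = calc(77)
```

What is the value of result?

Step 1: Global data = 19.
Step 2: calc(77) takes parameter data = 77, which shadows the global.
Step 3: result = 77

The answer is 77.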